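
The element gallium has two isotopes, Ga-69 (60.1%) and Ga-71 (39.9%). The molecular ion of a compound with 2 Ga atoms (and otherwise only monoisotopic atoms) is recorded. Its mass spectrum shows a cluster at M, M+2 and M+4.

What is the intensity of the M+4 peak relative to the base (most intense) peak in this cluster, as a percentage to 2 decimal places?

(0.601 + 0.399)^2 gives M 0.3612, M+2 0.4796, M+4 0.1592; the largest is M+2.
P(M+2) = C(2,1) × 0.601^1 × 0.399^1 = 2 × 0.6010 × 0.3990 = 0.479598 (base)
P(M+4) = C(2,2) × 0.601^0 × 0.399^2 = 1 × 1.0000 × 0.159201 = 0.159201
Relative intensity = 0.159201 / 0.479598 × 100 = 33.19

33.19%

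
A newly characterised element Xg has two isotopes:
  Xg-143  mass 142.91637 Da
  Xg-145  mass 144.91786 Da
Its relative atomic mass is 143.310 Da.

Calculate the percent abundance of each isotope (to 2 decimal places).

Xg-143: 80.33%, Xg-145: 19.67%

With x = fraction of Xg-143 (so Xg-145 is 1 − x):
142.91637·x + 144.91786·(1 − x) = 143.310
(142.91637 − 144.91786)·x = 143.310 − 144.91786
x = -1.60786 / -2.00149 = 0.80333 → 80.33% Xg-143, 19.67% Xg-145.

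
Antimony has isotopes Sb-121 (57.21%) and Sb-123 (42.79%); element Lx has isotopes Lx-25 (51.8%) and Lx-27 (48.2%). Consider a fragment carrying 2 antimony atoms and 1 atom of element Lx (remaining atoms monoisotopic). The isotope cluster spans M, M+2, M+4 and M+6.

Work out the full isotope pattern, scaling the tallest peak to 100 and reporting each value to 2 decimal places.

Antimony pattern (n=2): 0.32729841 : 0.48960318 : 0.18309841
Element Lx pattern (n=1): 0.5180 : 0.4820
Convolve the two distributions (both contribute in 2-u steps):
  M: 0.32729841×0.5180 = 0.169541
  M+2: 0.32729841×0.4820 + 0.48960318×0.5180 = 0.411372
  M+4: 0.48960318×0.4820 + 0.18309841×0.5180 = 0.330834
  M+6: 0.18309841×0.4820 = 0.088253
Scale to base peak (0.411372) = 100: 41.21 : 100.00 : 80.42 : 21.45

41.21 : 100.00 : 80.42 : 21.45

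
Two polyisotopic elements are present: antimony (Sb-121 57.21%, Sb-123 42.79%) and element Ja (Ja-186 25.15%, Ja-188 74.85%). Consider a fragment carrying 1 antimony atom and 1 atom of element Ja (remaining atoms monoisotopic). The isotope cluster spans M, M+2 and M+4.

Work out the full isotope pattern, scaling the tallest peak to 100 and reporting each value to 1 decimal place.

26.9 : 100.0 : 59.8

Antimony pattern (n=1): 0.5721 : 0.4279
Element Ja pattern (n=1): 0.2515 : 0.7485
Convolve the two distributions (both contribute in 2-u steps):
  M: 0.5721×0.2515 = 0.143883
  M+2: 0.5721×0.7485 + 0.4279×0.2515 = 0.535834
  M+4: 0.4279×0.7485 = 0.320283
Scale to base peak (0.535834) = 100: 26.9 : 100.0 : 59.8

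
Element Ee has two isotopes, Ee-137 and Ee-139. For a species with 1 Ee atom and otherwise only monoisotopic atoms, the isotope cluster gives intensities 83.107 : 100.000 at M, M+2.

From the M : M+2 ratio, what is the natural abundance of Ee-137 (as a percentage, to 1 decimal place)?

Let p = fractional abundance of Ee-137. I(M+2)/I(M) = [C(1,1)·p^0·(1−p)] / p^1 = 1·(1−p)/p = 100.000/83.107 = 1.2033
(1−p)/p = 1.2033/1 = 1.2033  ⇒  p = 1/(1 + 1.2033) = 0.4539
Ee-137: 45.4%, Ee-139: 54.6%.

45.4%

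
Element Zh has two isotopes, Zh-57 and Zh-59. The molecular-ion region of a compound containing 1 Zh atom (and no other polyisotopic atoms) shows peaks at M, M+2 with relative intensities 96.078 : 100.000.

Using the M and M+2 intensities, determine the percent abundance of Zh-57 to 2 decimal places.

49.00%

Let p = fractional abundance of Zh-57. I(M+2)/I(M) = [C(1,1)·p^0·(1−p)] / p^1 = 1·(1−p)/p = 100.000/96.078 = 1.0408
(1−p)/p = 1.0408/1 = 1.0408  ⇒  p = 1/(1 + 1.0408) = 0.4900
Zh-57: 49.00%, Zh-59: 51.00%.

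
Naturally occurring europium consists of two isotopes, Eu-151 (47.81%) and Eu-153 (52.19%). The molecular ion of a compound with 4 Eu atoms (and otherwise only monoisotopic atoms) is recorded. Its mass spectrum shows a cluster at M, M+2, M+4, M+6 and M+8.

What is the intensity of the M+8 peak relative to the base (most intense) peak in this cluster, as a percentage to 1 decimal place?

(0.4781 + 0.5219)^4 gives M 0.0522, M+2 0.2281, M+4 0.3736, M+6 0.2719, M+8 0.0742; the largest is M+4.
P(M+4) = C(4,2) × 0.4781^2 × 0.5219^2 = 6 × 0.22857961 × 0.27237961 = 0.373563 (base)
P(M+8) = C(4,4) × 0.4781^0 × 0.5219^4 = 1 × 1.0000 × 0.07419065 = 0.074191
Relative intensity = 0.074191 / 0.373563 × 100 = 19.9

19.9%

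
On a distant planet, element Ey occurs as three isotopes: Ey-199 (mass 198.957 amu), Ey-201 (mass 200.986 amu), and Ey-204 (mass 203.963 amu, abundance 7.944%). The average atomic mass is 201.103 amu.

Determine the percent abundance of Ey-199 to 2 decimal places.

5.89%

The remaining 92.056% is split between Ey-199 (fraction x) and Ey-201 (fraction 0.92056 − x).
Substituting: 198.957x + 200.986(0.92056 − x) = 184.90017928
(198.957 − 200.986)x = -0.11949288  ⇒  x = 0.05889, y = 0.86167
Ey-199: 5.89%, Ey-201: 86.17%.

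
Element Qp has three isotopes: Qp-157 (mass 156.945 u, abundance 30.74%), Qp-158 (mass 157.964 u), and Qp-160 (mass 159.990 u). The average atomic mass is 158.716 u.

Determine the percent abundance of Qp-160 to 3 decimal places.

52.579%

Let x and y be the fractions of Qp-158 and Qp-160. Then x + y = 1 − 0.3074 = 0.6926 and 157.964x + 159.990y = 158.716 − 0.3074×156.945 = 110.471107.
Substituting: 157.964x + 159.990(0.6926 − x) = 110.471107
(157.964 − 159.990)x = -0.337967  ⇒  x = 0.16681, y = 0.52579
Qp-158: 16.681%, Qp-160: 52.579%.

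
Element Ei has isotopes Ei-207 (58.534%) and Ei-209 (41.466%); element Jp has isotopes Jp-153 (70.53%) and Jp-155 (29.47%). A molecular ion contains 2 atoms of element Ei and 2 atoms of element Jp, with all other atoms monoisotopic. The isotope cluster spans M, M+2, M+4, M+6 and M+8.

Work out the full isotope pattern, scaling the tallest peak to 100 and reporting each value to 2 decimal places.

Element Ei pattern (n=2): 0.34262292 : 0.48543417 : 0.17194292
Element Jp pattern (n=2): 0.49744809 : 0.41570382 : 0.08684809
Convolve the two distributions (both contribute in 2-u steps):
  M: 0.34262292×0.49744809 = 0.170437
  M+2: 0.34262292×0.41570382 + 0.48543417×0.49744809 = 0.383908
  M+4: 0.34262292×0.08684809 + 0.48543417×0.41570382 + 0.17194292×0.49744809 = 0.317086
  M+6: 0.48543417×0.08684809 + 0.17194292×0.41570382 = 0.113636
  M+8: 0.17194292×0.08684809 = 0.014933
Scale to base peak (0.383908) = 100: 44.40 : 100.00 : 82.59 : 29.60 : 3.89

44.40 : 100.00 : 82.59 : 29.60 : 3.89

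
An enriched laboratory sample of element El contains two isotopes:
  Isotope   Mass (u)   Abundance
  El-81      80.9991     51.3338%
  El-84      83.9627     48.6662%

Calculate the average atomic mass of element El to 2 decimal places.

82.44 u

Average mass = Σ (abundance × isotope mass) = 0.513338 × 80.9991 + 0.486662 × 83.9627
= 41.57992 + 40.86146 = 82.44138 u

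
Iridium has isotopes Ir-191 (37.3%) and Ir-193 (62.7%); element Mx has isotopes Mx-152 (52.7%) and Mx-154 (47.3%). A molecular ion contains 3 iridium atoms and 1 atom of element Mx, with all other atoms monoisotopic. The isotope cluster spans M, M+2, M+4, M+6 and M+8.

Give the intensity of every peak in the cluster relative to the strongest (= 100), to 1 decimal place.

Iridium pattern (n=3): 0.05189512 : 0.26170165 : 0.43991135 : 0.24649188
Element Mx pattern (n=1): 0.5270 : 0.4730
Convolve the two distributions (both contribute in 2-u steps):
  M: 0.05189512×0.5270 = 0.027349
  M+2: 0.05189512×0.4730 + 0.26170165×0.5270 = 0.162463
  M+4: 0.26170165×0.4730 + 0.43991135×0.5270 = 0.355618
  M+6: 0.43991135×0.4730 + 0.24649188×0.5270 = 0.337979
  M+8: 0.24649188×0.4730 = 0.116591
Scale to base peak (0.355618) = 100: 7.7 : 45.7 : 100.0 : 95.0 : 32.8

7.7 : 45.7 : 100.0 : 95.0 : 32.8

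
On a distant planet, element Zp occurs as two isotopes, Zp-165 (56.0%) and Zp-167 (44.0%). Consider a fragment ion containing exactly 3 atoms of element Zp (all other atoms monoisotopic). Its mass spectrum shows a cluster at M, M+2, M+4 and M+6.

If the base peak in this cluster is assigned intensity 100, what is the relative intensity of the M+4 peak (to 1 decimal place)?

Binomial terms of (0.560 + 0.440)^3: M 0.1756, M+2 0.4140, M+4 0.3252, M+6 0.0852 → M+2 is the base peak.
P(M+2) = C(3,1) × 0.560^2 × 0.440^1 = 3 × 0.3136 × 0.4400 = 0.413952 (base)
P(M+4) = C(3,2) × 0.560^1 × 0.440^2 = 3 × 0.5600 × 0.1936 = 0.325248
Relative intensity = 0.325248 / 0.413952 × 100 = 78.6

78.6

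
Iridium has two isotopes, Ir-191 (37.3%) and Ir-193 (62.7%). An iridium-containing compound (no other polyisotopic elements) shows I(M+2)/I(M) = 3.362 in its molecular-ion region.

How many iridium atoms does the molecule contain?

The M+2/M ratio from n Ir atoms is n · q/p = n · 0.627/0.373.
n = 3.362 × 0.373/0.627 = 2.00 ≈ 2

2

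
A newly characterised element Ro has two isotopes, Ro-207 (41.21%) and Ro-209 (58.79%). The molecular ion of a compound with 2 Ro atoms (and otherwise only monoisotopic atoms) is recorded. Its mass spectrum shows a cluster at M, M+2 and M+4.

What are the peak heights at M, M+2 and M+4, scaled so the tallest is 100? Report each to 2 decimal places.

The 2 Ro atoms are independent, so intensities follow the terms of (0.4121 + 0.5879)^2.
P(M) = 0.4121^2 = 0.169826
P(M+2) = 2 × 0.4121^1 × 0.5879^1 = 0.484547
P(M+4) = 0.5879^2 = 0.345626
The M+2 peak is largest (0.484547); scaling to 100 gives 35.05 : 100.00 : 71.33.

35.05 : 100.00 : 71.33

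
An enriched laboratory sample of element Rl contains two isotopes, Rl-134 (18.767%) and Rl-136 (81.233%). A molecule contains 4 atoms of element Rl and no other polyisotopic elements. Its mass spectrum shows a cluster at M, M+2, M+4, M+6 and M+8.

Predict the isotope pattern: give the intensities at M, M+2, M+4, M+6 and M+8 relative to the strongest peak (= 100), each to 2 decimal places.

The 4 Rl atoms are independent, so intensities follow the terms of (0.18767 + 0.81233)^4.
P(M) = 0.18767^4 = 0.001240
P(M+2) = 4 × 0.18767^3 × 0.81233^1 = 0.021477
P(M+4) = 6 × 0.18767^2 × 0.81233^2 = 0.139446
P(M+6) = 4 × 0.18767^1 × 0.81233^3 = 0.402395
P(M+8) = 0.81233^4 = 0.435442
The M+8 peak is largest (0.435442); scaling to 100 gives 0.28 : 4.93 : 32.02 : 92.41 : 100.00.

0.28 : 4.93 : 32.02 : 92.41 : 100.00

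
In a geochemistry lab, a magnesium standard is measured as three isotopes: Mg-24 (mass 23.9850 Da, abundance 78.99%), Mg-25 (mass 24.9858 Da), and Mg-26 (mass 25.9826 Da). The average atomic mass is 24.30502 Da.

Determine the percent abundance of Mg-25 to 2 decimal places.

Let x and y be the fractions of Mg-25 and Mg-26. Then x + y = 1 − 0.7899 = 0.2101 and 24.9858x + 25.9826y = 24.30502 − 0.7899×23.9850 = 5.3592685.
Substituting: 24.9858x + 25.9826(0.2101 − x) = 5.3592685
(24.9858 − 25.9826)x = -0.09967576  ⇒  x = 0.10000, y = 0.11010
Mg-25: 10.00%, Mg-26: 11.01%.

10.00%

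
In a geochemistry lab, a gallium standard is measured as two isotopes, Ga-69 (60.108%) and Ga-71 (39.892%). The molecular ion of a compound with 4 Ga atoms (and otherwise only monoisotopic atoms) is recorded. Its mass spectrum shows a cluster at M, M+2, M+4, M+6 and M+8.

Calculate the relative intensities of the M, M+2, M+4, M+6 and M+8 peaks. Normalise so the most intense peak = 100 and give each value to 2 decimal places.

The 4 Ga atoms are independent, so intensities follow the terms of (0.60108 + 0.39892)^4.
P(M) = 0.60108^4 = 0.130536
P(M+2) = 4 × 0.60108^3 × 0.39892^1 = 0.346531
P(M+4) = 6 × 0.60108^2 × 0.39892^2 = 0.344975
P(M+6) = 4 × 0.60108^1 × 0.39892^3 = 0.152633
P(M+8) = 0.39892^4 = 0.025325
The M+2 peak is largest (0.346531); scaling to 100 gives 37.67 : 100.00 : 99.55 : 44.05 : 7.31.

37.67 : 100.00 : 99.55 : 44.05 : 7.31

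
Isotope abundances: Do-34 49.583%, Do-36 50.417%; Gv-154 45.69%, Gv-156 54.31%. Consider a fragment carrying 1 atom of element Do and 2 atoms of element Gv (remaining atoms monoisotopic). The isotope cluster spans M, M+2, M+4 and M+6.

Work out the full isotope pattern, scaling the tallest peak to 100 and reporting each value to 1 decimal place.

Element Do pattern (n=1): 0.49583 : 0.50417
Element Gv pattern (n=2): 0.20875761 : 0.49628478 : 0.29495761
Convolve the two distributions (both contribute in 2-u steps):
  M: 0.49583×0.20875761 = 0.103508
  M+2: 0.49583×0.49628478 + 0.50417×0.20875761 = 0.351322
  M+4: 0.49583×0.29495761 + 0.50417×0.49628478 = 0.396461
  M+6: 0.50417×0.29495761 = 0.148709
Scale to base peak (0.396461) = 100: 26.1 : 88.6 : 100.0 : 37.5

26.1 : 88.6 : 100.0 : 37.5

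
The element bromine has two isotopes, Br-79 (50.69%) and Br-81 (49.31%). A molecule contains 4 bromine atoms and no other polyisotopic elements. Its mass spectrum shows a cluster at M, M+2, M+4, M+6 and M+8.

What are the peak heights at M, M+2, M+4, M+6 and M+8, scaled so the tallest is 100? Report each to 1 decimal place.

Each Br atom is independently Br-79 (p = 0.5069) or Br-81 (q = 0.4931); the cluster is the binomial expansion (p + q)^4.
P(M) = 0.5069^4 = 0.066022
P(M+2) = 4 × 0.5069^3 × 0.4931^1 = 0.256899
P(M+4) = 6 × 0.5069^2 × 0.4931^2 = 0.374857
P(M+6) = 4 × 0.5069^1 × 0.4931^3 = 0.243101
P(M+8) = 0.4931^4 = 0.059121
The M+4 peak is largest (0.374857); scaling to 100 gives 17.6 : 68.5 : 100.0 : 64.9 : 15.8.

17.6 : 68.5 : 100.0 : 64.9 : 15.8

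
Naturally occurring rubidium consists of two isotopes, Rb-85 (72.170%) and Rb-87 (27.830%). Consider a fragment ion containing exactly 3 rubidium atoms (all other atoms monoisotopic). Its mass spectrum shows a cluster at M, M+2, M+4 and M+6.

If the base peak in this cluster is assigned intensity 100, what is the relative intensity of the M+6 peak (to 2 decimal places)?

4.96

Binomial terms of (0.72170 + 0.27830)^3: M 0.3759, M+2 0.4349, M+4 0.1677, M+6 0.0216 → M+2 is the base peak.
P(M+2) = C(3,1) × 0.72170^2 × 0.27830^1 = 3 × 0.52085089 × 0.2783 = 0.434858 (base)
P(M+6) = C(3,3) × 0.72170^0 × 0.27830^3 = 1 × 1.0000 × 0.02155458 = 0.021555
Relative intensity = 0.021555 / 0.434858 × 100 = 4.96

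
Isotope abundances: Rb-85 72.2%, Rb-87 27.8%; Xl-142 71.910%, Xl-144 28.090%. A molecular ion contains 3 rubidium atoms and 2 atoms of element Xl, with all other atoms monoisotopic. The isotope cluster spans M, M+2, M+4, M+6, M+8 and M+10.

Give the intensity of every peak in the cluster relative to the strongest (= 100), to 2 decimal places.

Rubidium pattern (n=3): 0.37636705 : 0.43475086 : 0.16739714 : 0.02148495
Element Xl pattern (n=2): 0.51710481 : 0.40399038 : 0.07890481
Convolve the two distributions (both contribute in 2-u steps):
  M: 0.37636705×0.51710481 = 0.194621
  M+2: 0.37636705×0.40399038 + 0.43475086×0.51710481 = 0.376860
  M+4: 0.37636705×0.07890481 + 0.43475086×0.40399038 + 0.16739714×0.51710481 = 0.291894
  M+6: 0.43475086×0.07890481 + 0.16739714×0.40399038 + 0.02148495×0.51710481 = 0.113041
  M+8: 0.16739714×0.07890481 + 0.02148495×0.40399038 = 0.021888
  M+10: 0.02148495×0.07890481 = 0.001695
Scale to base peak (0.376860) = 100: 51.64 : 100.00 : 77.45 : 30.00 : 5.81 : 0.45

51.64 : 100.00 : 77.45 : 30.00 : 5.81 : 0.45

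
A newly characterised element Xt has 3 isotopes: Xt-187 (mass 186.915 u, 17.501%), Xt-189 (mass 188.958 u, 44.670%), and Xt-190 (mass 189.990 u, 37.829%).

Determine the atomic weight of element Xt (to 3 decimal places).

188.991 u

Ar = Σ fᵢ·mᵢ = 0.17501 × 186.915 + 0.44670 × 188.958 + 0.37829 × 189.990
= 32.7120 + 84.4075 + 71.8713 = 188.9908 u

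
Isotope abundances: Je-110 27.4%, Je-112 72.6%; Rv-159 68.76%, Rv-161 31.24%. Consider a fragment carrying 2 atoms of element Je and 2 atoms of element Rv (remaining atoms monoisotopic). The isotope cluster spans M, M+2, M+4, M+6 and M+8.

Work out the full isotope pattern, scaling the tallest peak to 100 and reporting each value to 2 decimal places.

Element Je pattern (n=2): 0.075076 : 0.397848 : 0.527076
Element Rv pattern (n=2): 0.47279376 : 0.42961248 : 0.09759376
Convolve the two distributions (both contribute in 2-u steps):
  M: 0.075076×0.47279376 = 0.035495
  M+2: 0.075076×0.42961248 + 0.397848×0.47279376 = 0.220354
  M+4: 0.075076×0.09759376 + 0.397848×0.42961248 + 0.527076×0.47279376 = 0.427446
  M+6: 0.397848×0.09759376 + 0.527076×0.42961248 = 0.265266
  M+8: 0.527076×0.09759376 = 0.051439
Scale to base peak (0.427446) = 100: 8.30 : 51.55 : 100.00 : 62.06 : 12.03

8.30 : 51.55 : 100.00 : 62.06 : 12.03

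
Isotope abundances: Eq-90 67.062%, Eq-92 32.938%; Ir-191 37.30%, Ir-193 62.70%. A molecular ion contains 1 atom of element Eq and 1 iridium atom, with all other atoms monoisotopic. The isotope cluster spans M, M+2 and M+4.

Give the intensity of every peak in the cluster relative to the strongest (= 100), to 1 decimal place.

46.0 : 100.0 : 38.0

Element Eq pattern (n=1): 0.67062 : 0.32938
Iridium pattern (n=1): 0.3730 : 0.6270
Convolve the two distributions (both contribute in 2-u steps):
  M: 0.67062×0.3730 = 0.250141
  M+2: 0.67062×0.6270 + 0.32938×0.3730 = 0.543337
  M+4: 0.32938×0.6270 = 0.206521
Scale to base peak (0.543337) = 100: 46.0 : 100.0 : 38.0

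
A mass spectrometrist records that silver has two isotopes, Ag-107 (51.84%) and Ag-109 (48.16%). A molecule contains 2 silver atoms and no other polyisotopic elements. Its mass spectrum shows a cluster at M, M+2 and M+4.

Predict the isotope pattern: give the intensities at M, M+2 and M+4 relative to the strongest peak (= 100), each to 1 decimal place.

Each Ag atom is independently Ag-107 (p = 0.5184) or Ag-109 (q = 0.4816); the cluster is the binomial expansion (p + q)^2.
P(M) = 0.5184^2 = 0.268739
P(M+2) = 2 × 0.5184^1 × 0.4816^1 = 0.499323
P(M+4) = 0.4816^2 = 0.231939
The M+2 peak is largest (0.499323); scaling to 100 gives 53.8 : 100.0 : 46.5.

53.8 : 100.0 : 46.5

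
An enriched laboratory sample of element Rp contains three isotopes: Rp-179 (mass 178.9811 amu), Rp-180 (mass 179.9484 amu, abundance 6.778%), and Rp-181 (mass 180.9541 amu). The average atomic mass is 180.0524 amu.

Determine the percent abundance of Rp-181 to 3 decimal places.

Let x and y be the fractions of Rp-179 and Rp-181. Then x + y = 1 − 0.06778 = 0.93222 and 178.9811x + 180.9541y = 180.0524 − 0.06778×179.9484 = 167.855497448.
Substituting: 178.9811x + 180.9541(0.93222 − x) = 167.855497448
(178.9811 − 180.9541)x = -0.833533654  ⇒  x = 0.42247, y = 0.50975
Rp-179: 42.247%, Rp-181: 50.975%.

50.975%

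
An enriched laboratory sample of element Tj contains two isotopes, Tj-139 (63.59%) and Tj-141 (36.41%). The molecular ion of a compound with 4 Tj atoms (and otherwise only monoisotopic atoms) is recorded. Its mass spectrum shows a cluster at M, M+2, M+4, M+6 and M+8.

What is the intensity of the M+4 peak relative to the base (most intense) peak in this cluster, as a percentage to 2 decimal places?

85.89%

(0.6359 + 0.3641)^4 gives M 0.1635, M+2 0.3745, M+4 0.3216, M+6 0.1228, M+8 0.0176; the largest is M+2.
P(M+2) = C(4,1) × 0.6359^3 × 0.3641^1 = 4 × 0.25713813 × 0.3641 = 0.374496 (base)
P(M+4) = C(4,2) × 0.6359^2 × 0.3641^2 = 6 × 0.40436881 × 0.13256881 = 0.321640
Relative intensity = 0.321640 / 0.374496 × 100 = 85.89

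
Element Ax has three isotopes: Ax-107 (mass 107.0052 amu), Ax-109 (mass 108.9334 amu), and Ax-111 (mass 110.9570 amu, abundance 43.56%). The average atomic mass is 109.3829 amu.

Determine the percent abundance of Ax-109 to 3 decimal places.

The remaining 56.44% is split between Ax-107 (fraction x) and Ax-109 (fraction 0.5644 − x).
Substituting: 107.0052x + 108.9334(0.5644 − x) = 61.0500308
(107.0052 − 108.9334)x = -0.43198016  ⇒  x = 0.22403, y = 0.34037
Ax-107: 22.403%, Ax-109: 34.037%.

34.037%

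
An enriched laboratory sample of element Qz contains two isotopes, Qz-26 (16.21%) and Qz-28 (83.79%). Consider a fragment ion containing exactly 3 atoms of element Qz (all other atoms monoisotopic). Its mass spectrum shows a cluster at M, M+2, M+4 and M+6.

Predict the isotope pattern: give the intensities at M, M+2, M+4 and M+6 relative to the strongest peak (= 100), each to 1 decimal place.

0.7 : 11.2 : 58.0 : 100.0

Each Qz atom is independently Qz-26 (p = 0.1621) or Qz-28 (q = 0.8379); the cluster is the binomial expansion (p + q)^3.
P(M) = 0.1621^3 = 0.004259
P(M+2) = 3 × 0.1621^2 × 0.8379^1 = 0.066051
P(M+4) = 3 × 0.1621^1 × 0.8379^2 = 0.341420
P(M+6) = 0.8379^3 = 0.588270
The M+6 peak is largest (0.588270); scaling to 100 gives 0.7 : 11.2 : 58.0 : 100.0.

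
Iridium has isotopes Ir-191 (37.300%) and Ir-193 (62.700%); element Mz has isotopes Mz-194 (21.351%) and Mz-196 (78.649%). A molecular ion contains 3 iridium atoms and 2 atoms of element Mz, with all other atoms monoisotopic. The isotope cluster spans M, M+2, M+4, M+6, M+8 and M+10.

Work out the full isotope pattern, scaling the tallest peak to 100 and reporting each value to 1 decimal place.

Iridium pattern (n=3): 0.05189512 : 0.26170165 : 0.43991135 : 0.24649188
Element Mz pattern (n=2): 0.04558652 : 0.33584696 : 0.61856652
Convolve the two distributions (both contribute in 2-u steps):
  M: 0.05189512×0.04558652 = 0.002366
  M+2: 0.05189512×0.33584696 + 0.26170165×0.04558652 = 0.029359
  M+4: 0.05189512×0.61856652 + 0.26170165×0.33584696 + 0.43991135×0.04558652 = 0.140046
  M+6: 0.26170165×0.61856652 + 0.43991135×0.33584696 + 0.24649188×0.04558652 = 0.320859
  M+8: 0.43991135×0.61856652 + 0.24649188×0.33584696 = 0.354898
  M+10: 0.24649188×0.61856652 = 0.152472
Scale to base peak (0.354898) = 100: 0.7 : 8.3 : 39.5 : 90.4 : 100.0 : 43.0

0.7 : 8.3 : 39.5 : 90.4 : 100.0 : 43.0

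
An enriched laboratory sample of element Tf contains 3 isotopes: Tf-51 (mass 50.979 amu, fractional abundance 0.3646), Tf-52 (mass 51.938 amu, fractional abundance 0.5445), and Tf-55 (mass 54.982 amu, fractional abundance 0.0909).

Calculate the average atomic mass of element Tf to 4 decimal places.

51.8650 amu

The abundance-weighted mean is 0.3646 × 50.979 + 0.5445 × 51.938 + 0.0909 × 54.982
= 18.58694 + 28.28024 + 4.99786 = 51.86504 amu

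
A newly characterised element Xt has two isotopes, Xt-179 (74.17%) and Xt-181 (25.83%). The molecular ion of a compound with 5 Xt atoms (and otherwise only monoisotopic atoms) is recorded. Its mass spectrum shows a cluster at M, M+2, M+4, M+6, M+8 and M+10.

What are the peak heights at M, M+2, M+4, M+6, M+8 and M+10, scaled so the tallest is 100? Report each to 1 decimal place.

Each Xt atom is independently Xt-179 (p = 0.7417) or Xt-181 (q = 0.2583); the cluster is the binomial expansion (p + q)^5.
P(M) = 0.7417^5 = 0.224461
P(M+2) = 5 × 0.7417^4 × 0.2583^1 = 0.390848
P(M+4) = 10 × 0.7417^3 × 0.2583^2 = 0.272229
P(M+6) = 10 × 0.7417^2 × 0.2583^3 = 0.094805
P(M+8) = 5 × 0.7417^1 × 0.2583^4 = 0.016508
P(M+10) = 0.2583^5 = 0.001150
The M+2 peak is largest (0.390848); scaling to 100 gives 57.4 : 100.0 : 69.7 : 24.3 : 4.2 : 0.3.

57.4 : 100.0 : 69.7 : 24.3 : 4.2 : 0.3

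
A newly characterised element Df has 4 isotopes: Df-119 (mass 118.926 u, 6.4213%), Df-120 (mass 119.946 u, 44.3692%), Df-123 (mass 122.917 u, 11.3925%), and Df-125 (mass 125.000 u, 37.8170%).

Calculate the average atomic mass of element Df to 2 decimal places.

The abundance-weighted mean is 0.064213 × 118.926 + 0.443692 × 119.946 + 0.113925 × 122.917 + 0.378170 × 125.000
= 7.6366 + 53.2191 + 14.0033 + 47.2713 = 122.1303 u

122.13 u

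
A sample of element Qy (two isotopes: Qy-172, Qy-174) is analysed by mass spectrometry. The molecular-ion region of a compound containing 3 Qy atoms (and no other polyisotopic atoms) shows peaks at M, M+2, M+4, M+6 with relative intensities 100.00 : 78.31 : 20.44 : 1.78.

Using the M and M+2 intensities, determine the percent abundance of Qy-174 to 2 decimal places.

20.70%

Let p = fractional abundance of Qy-172. I(M+2)/I(M) = [C(3,1)·p^2·(1−p)] / p^3 = 3·(1−p)/p = 78.31/100.00 = 0.7831
(1−p)/p = 0.7831/3 = 0.2610  ⇒  p = 1/(1 + 0.2610) = 0.7930
Qy-172: 79.30%, Qy-174: 20.70%.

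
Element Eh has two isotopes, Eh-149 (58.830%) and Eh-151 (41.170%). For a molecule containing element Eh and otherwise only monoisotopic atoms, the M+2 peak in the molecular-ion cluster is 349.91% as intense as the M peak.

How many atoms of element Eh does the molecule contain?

5

With n Eh atoms, P(M+2)/P(M) = C(n,1)·p^(n−1)q / p^n = n·q/p = n · 0.41170/0.58830.
n = 3.4991 × 0.58830/0.41170 = 5.00 ≈ 5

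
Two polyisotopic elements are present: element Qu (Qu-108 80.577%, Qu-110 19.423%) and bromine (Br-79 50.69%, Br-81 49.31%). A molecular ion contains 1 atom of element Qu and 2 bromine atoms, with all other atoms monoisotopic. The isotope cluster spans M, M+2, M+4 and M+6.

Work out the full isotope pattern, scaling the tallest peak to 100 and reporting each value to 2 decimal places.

Element Qu pattern (n=1): 0.80577 : 0.19423
Bromine pattern (n=2): 0.25694761 : 0.49990478 : 0.24314761
Convolve the two distributions (both contribute in 2-u steps):
  M: 0.80577×0.25694761 = 0.207041
  M+2: 0.80577×0.49990478 + 0.19423×0.25694761 = 0.452715
  M+4: 0.80577×0.24314761 + 0.19423×0.49990478 = 0.293018
  M+6: 0.19423×0.24314761 = 0.047227
Scale to base peak (0.452715) = 100: 45.73 : 100.00 : 64.72 : 10.43

45.73 : 100.00 : 64.72 : 10.43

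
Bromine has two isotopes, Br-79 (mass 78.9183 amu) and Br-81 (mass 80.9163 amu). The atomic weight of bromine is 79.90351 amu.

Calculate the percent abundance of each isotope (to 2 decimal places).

Let x be the fractional abundance of Br-79; then Br-81 has abundance 1 − x.
78.9183·x + 80.9163·(1 − x) = 79.90351
(78.9183 − 80.9163)·x = 79.90351 − 80.9163
x = -1.01279 / -1.9980 = 0.50690 → 50.69% Br-79, 49.31% Br-81.

Br-79: 50.69%, Br-81: 49.31%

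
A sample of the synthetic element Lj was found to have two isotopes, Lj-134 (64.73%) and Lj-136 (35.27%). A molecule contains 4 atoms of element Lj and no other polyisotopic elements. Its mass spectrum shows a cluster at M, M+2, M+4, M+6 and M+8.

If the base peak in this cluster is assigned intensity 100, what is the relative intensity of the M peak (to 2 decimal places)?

45.88

Term probabilities: M 0.1756, M+2 0.3826, M+4 0.3127, M+6 0.1136, M+8 0.0155. Base peak = M+2.
P(M+2) = C(4,1) × 0.6473^3 × 0.3527^1 = 4 × 0.27121695 × 0.3527 = 0.382633 (base)
P(M) = C(4,0) × 0.6473^4 × 0.3527^0 = 1 × 0.17555873 × 1.0000 = 0.175559
Relative intensity = 0.175559 / 0.382633 × 100 = 45.88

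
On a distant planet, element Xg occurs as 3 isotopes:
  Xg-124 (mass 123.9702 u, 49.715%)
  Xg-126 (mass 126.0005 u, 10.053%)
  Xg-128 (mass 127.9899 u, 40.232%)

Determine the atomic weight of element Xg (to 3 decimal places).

Weight each isotope mass by its fractional abundance: 0.49715 × 123.9702 + 0.10053 × 126.0005 + 0.40232 × 127.9899
= 61.63178 + 12.66683 + 51.49290 = 125.79151 u

125.792 u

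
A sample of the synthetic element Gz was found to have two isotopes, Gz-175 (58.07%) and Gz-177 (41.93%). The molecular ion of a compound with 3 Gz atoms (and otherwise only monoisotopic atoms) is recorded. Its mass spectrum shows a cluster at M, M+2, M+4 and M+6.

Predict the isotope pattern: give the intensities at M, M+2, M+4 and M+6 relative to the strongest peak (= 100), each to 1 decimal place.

Expanding (0.5807 + 0.4193)^3:
P(M) = 0.5807^3 = 0.195819
P(M+2) = 3 × 0.5807^2 × 0.4193^1 = 0.424180
P(M+4) = 3 × 0.5807^1 × 0.4193^2 = 0.306283
P(M+6) = 0.4193^3 = 0.073718
The M+2 peak is largest (0.424180); scaling to 100 gives 46.2 : 100.0 : 72.2 : 17.4.

46.2 : 100.0 : 72.2 : 17.4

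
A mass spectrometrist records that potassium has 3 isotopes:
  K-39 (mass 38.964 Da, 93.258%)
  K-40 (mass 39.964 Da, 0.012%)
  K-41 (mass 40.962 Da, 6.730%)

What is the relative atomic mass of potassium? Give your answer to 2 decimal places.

39.10 Da

Weight each isotope mass by its fractional abundance: 0.93258 × 38.964 + 0.00012 × 39.964 + 0.06730 × 40.962
= 36.3370 + 0.0048 + 2.7567 = 39.0985 Da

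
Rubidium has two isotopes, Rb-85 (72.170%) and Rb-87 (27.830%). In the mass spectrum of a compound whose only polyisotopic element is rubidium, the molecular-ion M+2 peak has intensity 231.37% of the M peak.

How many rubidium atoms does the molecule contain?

6

For n independent Rb atoms, I(M+2)/I(M) = n · (abundance Rb-87) / (abundance Rb-85) = n · 0.27830/0.72170.
n = 2.3137 × 0.72170/0.27830 = 6.00 ≈ 6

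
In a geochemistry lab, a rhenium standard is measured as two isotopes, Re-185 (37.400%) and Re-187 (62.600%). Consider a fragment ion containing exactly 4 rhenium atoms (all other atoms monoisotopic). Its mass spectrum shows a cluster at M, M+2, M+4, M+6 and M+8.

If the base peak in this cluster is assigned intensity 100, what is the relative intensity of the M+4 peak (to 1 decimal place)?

89.6

(0.37400 + 0.62600)^4 gives M 0.0196, M+2 0.1310, M+4 0.3289, M+6 0.3670, M+8 0.1536; the largest is M+6.
P(M+6) = C(4,3) × 0.37400^1 × 0.62600^3 = 4 × 0.3740 × 0.24531438 = 0.366990 (base)
P(M+4) = C(4,2) × 0.37400^2 × 0.62600^2 = 6 × 0.139876 × 0.391876 = 0.328884
Relative intensity = 0.328884 / 0.366990 × 100 = 89.6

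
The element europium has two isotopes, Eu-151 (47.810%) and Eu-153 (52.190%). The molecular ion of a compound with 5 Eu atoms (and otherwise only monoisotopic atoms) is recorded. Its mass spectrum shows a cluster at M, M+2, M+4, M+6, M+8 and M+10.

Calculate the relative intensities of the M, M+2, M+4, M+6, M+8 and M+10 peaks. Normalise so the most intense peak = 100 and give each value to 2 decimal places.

Expanding (0.47810 + 0.52190)^5:
P(M) = 0.47810^5 = 0.024980
P(M+2) = 5 × 0.47810^4 × 0.52190^1 = 0.136343
P(M+4) = 10 × 0.47810^3 × 0.52190^2 = 0.297667
P(M+6) = 10 × 0.47810^2 × 0.52190^3 = 0.324937
P(M+8) = 5 × 0.47810^1 × 0.52190^4 = 0.177353
P(M+10) = 0.52190^5 = 0.038720
The M+6 peak is largest (0.324937); scaling to 100 gives 7.69 : 41.96 : 91.61 : 100.00 : 54.58 : 11.92.

7.69 : 41.96 : 91.61 : 100.00 : 54.58 : 11.92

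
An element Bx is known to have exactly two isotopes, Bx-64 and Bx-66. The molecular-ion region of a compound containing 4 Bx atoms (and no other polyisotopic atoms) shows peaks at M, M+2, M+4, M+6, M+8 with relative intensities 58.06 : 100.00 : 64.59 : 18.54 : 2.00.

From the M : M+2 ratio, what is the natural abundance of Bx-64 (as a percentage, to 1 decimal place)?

Let p = fractional abundance of Bx-64. I(M+2)/I(M) = [C(4,1)·p^3·(1−p)] / p^4 = 4·(1−p)/p = 100.00/58.06 = 1.7224
(1−p)/p = 1.7224/4 = 0.4306  ⇒  p = 1/(1 + 0.4306) = 0.6990
Bx-64: 69.9%, Bx-66: 30.1%.

69.9%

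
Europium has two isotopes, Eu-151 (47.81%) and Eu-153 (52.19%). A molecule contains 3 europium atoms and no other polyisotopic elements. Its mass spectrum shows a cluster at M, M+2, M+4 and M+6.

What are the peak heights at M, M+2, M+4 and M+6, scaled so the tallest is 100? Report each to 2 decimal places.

27.97 : 91.61 : 100.00 : 36.39

Expanding (0.4781 + 0.5219)^3:
P(M) = 0.4781^3 = 0.109284
P(M+2) = 3 × 0.4781^2 × 0.5219^1 = 0.357887
P(M+4) = 3 × 0.4781^1 × 0.5219^2 = 0.390674
P(M+6) = 0.5219^3 = 0.142155
The M+4 peak is largest (0.390674); scaling to 100 gives 27.97 : 91.61 : 100.00 : 36.39.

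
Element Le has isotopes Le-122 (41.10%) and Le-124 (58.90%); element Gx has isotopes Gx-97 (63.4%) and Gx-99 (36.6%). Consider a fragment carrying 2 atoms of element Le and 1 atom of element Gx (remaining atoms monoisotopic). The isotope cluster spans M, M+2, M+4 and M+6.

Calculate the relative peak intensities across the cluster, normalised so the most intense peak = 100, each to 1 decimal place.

27.0 : 92.9 : 100.0 : 32.0

Element Le pattern (n=2): 0.168921 : 0.484158 : 0.346921
Element Gx pattern (n=1): 0.6340 : 0.3660
Convolve the two distributions (both contribute in 2-u steps):
  M: 0.168921×0.6340 = 0.107096
  M+2: 0.168921×0.3660 + 0.484158×0.6340 = 0.368781
  M+4: 0.484158×0.3660 + 0.346921×0.6340 = 0.397150
  M+6: 0.346921×0.3660 = 0.126973
Scale to base peak (0.397150) = 100: 27.0 : 92.9 : 100.0 : 32.0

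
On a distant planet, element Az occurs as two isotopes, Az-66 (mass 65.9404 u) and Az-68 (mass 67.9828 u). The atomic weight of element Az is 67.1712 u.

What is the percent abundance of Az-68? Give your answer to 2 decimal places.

With x = fraction of Az-66 (so Az-68 is 1 − x):
65.9404·x + 67.9828·(1 − x) = 67.1712
(65.9404 − 67.9828)·x = 67.1712 − 67.9828
x = -0.8116 / -2.0424 = 0.39738 → 39.74% Az-66, 60.26% Az-68.

60.26%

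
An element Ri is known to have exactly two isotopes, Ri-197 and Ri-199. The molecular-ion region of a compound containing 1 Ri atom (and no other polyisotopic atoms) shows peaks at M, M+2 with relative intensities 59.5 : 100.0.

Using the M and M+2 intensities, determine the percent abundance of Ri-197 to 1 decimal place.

37.3%

Write p for the Ri-197 fraction. I(M+2)/I(M) = [C(1,1)·p^0·(1−p)] / p^1 = 1·(1−p)/p = 100.0/59.5 = 1.6807
(1−p)/p = 1.6807/1 = 1.6807  ⇒  p = 1/(1 + 1.6807) = 0.3730
Ri-197: 37.3%, Ri-199: 62.7%.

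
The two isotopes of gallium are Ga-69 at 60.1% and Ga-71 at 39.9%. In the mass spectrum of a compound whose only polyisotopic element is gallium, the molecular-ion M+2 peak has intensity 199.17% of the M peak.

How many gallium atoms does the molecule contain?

3

With n Ga atoms, P(M+2)/P(M) = C(n,1)·p^(n−1)q / p^n = n·q/p = n · 0.399/0.601.
n = 1.9917 × 0.601/0.399 = 3.00 ≈ 3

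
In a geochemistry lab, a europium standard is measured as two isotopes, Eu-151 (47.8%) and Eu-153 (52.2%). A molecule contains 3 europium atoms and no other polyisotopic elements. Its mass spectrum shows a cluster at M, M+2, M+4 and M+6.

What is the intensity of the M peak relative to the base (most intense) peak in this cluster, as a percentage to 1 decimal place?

28.0%

Term probabilities: M 0.1092, M+2 0.3578, M+4 0.3907, M+6 0.1422. Base peak = M+4.
P(M+4) = C(3,2) × 0.478^1 × 0.522^2 = 3 × 0.4780 × 0.272484 = 0.390742 (base)
P(M) = C(3,0) × 0.478^3 × 0.522^0 = 1 × 0.10921535 × 1.0000 = 0.109215
Relative intensity = 0.109215 / 0.390742 × 100 = 28.0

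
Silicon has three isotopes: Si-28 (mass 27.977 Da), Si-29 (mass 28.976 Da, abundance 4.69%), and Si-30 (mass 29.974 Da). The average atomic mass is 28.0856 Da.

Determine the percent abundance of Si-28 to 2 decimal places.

92.22%

The remaining 95.31% is split between Si-28 (fraction x) and Si-30 (fraction 0.9531 − x).
Substituting: 27.977x + 29.974(0.9531 − x) = 26.7266256
(27.977 − 29.974)x = -1.8415938  ⇒  x = 0.92218, y = 0.03092
Si-28: 92.22%, Si-30: 3.09%.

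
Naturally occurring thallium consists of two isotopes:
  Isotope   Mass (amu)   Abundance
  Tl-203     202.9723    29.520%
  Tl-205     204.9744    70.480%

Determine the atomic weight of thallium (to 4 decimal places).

Weight each isotope mass by its fractional abundance: 0.29520 × 202.9723 + 0.70480 × 204.9744
= 59.91742 + 144.46596 = 204.38338 amu

204.3834 amu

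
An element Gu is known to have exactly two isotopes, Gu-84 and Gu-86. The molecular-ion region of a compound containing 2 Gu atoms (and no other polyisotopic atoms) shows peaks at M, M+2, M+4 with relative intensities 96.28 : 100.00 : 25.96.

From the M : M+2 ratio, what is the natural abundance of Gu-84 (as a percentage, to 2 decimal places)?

65.82%

Let p = fractional abundance of Gu-84. I(M+2)/I(M) = [C(2,1)·p^1·(1−p)] / p^2 = 2·(1−p)/p = 100.00/96.28 = 1.0386
(1−p)/p = 1.0386/2 = 0.5193  ⇒  p = 1/(1 + 0.5193) = 0.6582
Gu-84: 65.82%, Gu-86: 34.18%.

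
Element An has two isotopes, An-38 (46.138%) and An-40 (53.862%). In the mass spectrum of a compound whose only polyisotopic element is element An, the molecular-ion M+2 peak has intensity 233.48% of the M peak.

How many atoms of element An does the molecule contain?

The M+2/M ratio from n An atoms is n · q/p = n · 0.53862/0.46138.
n = 2.3348 × 0.46138/0.53862 = 2.00 ≈ 2

2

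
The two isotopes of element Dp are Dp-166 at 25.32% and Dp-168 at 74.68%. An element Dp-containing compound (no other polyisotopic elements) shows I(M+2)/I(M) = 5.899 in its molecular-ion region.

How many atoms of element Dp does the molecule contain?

2

With n Dp atoms, P(M+2)/P(M) = C(n,1)·p^(n−1)q / p^n = n·q/p = n · 0.7468/0.2532.
n = 5.899 × 0.2532/0.7468 = 2.00 ≈ 2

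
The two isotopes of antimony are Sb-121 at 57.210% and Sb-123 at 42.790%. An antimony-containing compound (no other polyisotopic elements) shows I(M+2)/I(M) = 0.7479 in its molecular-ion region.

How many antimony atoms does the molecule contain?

1

The M+2/M ratio from n Sb atoms is n · q/p = n · 0.42790/0.57210.
n = 0.7479 × 0.57210/0.42790 = 1.00 ≈ 1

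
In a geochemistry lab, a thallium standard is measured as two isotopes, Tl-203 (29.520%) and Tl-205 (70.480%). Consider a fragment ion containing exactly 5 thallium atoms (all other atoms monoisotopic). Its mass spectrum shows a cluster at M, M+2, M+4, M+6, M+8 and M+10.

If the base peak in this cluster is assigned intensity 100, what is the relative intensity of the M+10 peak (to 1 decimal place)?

Binomial terms of (0.29520 + 0.70480)^5: M 0.0022, M+2 0.0268, M+4 0.1278, M+6 0.3051, M+8 0.3642, M+10 0.1739 → M+8 is the base peak.
P(M+8) = C(5,4) × 0.29520^1 × 0.70480^4 = 5 × 0.2952 × 0.24675365 = 0.364208 (base)
P(M+10) = C(5,5) × 0.29520^0 × 0.70480^5 = 1 × 1.0000 × 0.17391197 = 0.173912
Relative intensity = 0.173912 / 0.364208 × 100 = 47.8

47.8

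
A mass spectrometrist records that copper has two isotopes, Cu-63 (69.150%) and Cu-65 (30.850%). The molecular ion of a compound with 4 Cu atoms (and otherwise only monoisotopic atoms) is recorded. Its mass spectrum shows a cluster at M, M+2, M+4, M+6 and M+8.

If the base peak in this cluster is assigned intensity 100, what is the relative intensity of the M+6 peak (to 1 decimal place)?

Binomial terms of (0.69150 + 0.30850)^4: M 0.2286, M+2 0.4080, M+4 0.2731, M+6 0.0812, M+8 0.0091 → M+2 is the base peak.
P(M+2) = C(4,1) × 0.69150^3 × 0.30850^1 = 4 × 0.33065611 × 0.3085 = 0.408030 (base)
P(M+6) = C(4,3) × 0.69150^1 × 0.30850^3 = 4 × 0.6915 × 0.02936064 = 0.081212
Relative intensity = 0.081212 / 0.408030 × 100 = 19.9

19.9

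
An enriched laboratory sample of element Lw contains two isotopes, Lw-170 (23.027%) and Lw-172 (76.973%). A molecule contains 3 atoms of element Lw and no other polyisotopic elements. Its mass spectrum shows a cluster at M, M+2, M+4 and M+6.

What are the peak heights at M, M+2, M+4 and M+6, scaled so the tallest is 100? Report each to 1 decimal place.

2.7 : 26.8 : 89.7 : 100.0

Each Lw atom is independently Lw-170 (p = 0.23027) or Lw-172 (q = 0.76973); the cluster is the binomial expansion (p + q)^3.
P(M) = 0.23027^3 = 0.012210
P(M+2) = 3 × 0.23027^2 × 0.76973^1 = 0.122443
P(M+4) = 3 × 0.23027^1 × 0.76973^2 = 0.409294
P(M+6) = 0.76973^3 = 0.456053
The M+6 peak is largest (0.456053); scaling to 100 gives 2.7 : 26.8 : 89.7 : 100.0.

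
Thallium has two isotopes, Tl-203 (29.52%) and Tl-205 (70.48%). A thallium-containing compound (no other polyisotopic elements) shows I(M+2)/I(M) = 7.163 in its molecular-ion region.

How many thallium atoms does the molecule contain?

For n independent Tl atoms, I(M+2)/I(M) = n · (abundance Tl-205) / (abundance Tl-203) = n · 0.7048/0.2952.
n = 7.163 × 0.2952/0.7048 = 3.00 ≈ 3

3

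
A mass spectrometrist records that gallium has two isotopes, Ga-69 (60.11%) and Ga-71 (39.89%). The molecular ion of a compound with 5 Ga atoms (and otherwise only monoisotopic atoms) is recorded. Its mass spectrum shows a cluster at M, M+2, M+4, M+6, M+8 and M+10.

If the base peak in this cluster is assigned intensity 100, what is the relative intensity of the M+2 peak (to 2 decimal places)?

75.34

Term probabilities: M 0.0785, M+2 0.2604, M+4 0.3456, M+6 0.2293, M+8 0.0761, M+10 0.0101. Base peak = M+4.
P(M+4) = C(5,2) × 0.6011^3 × 0.3989^2 = 10 × 0.21719018 × 0.15912121 = 0.345596 (base)
P(M+2) = C(5,1) × 0.6011^4 × 0.3989^1 = 5 × 0.13055302 × 0.3989 = 0.260388
Relative intensity = 0.260388 / 0.345596 × 100 = 75.34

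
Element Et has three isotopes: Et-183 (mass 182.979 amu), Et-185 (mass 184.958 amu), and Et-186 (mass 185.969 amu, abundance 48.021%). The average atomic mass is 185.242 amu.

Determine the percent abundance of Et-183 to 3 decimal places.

10.182%

Let x and y be the fractions of Et-183 and Et-185. Then x + y = 1 − 0.48021 = 0.51979 and 182.979x + 184.958y = 185.242 − 0.48021×185.969 = 95.93782651.
Substituting: 182.979x + 184.958(0.51979 − x) = 95.93782651
(182.979 − 184.958)x = -0.20149231  ⇒  x = 0.10182, y = 0.41797
Et-183: 10.182%, Et-185: 41.797%.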